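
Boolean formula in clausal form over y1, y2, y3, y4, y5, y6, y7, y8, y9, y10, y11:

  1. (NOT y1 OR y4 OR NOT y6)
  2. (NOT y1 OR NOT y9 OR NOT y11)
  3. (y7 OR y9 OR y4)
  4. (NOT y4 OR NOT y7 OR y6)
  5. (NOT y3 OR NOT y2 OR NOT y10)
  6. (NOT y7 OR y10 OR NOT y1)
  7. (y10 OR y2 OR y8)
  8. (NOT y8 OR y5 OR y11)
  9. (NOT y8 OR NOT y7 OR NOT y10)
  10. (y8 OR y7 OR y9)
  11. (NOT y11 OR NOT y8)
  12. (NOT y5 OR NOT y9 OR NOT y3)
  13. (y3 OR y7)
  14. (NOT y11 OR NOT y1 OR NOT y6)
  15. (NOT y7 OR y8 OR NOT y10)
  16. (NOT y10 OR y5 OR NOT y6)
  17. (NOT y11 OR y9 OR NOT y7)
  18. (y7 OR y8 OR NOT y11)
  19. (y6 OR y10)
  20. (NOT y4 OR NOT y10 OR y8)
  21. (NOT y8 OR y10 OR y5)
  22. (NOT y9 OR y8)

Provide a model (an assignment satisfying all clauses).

y1 = True, y2 = True, y3 = True, y4 = True, y5 = True, y6 = True, y7 = False, y8 = True, y9 = False, y10 = False, y11 = False

Set y1 = True and propagate.
For the remaining variables, y2 = True, y3 = True, y4 = True, y5 = True, y6 = True, y7 = False, y8 = True, y9 = False, y10 = False, y11 = False works.
Check each clause:
  1. (NOT y1 OR NOT y6 OR y4) — y4 is true.
  2. (NOT y9 OR NOT y11 OR NOT y1) — NOT y11 is true.
  3. (y7 OR y9 OR y4) — y4 is true.
  4. (y6 OR NOT y7 OR NOT y4) — NOT y7 is true.
  5. (NOT y2 OR NOT y3 OR NOT y10) — NOT y10 is true.
  6. (NOT y1 OR y10 OR NOT y7) — NOT y7 is true.
  7. (y8 OR y2 OR y10) — y8 is true.
  8. (y5 OR y11 OR NOT y8) — y5 is true.
  9. (NOT y8 OR NOT y10 OR NOT y7) — NOT y7 is true.
  10. (y9 OR y8 OR y7) — y8 is true.
  11. (NOT y8 OR NOT y11) — NOT y11 is true.
  12. (NOT y9 OR NOT y3 OR NOT y5) — NOT y9 is true.
  13. (y7 OR y3) — y3 is true.
  14. (NOT y11 OR NOT y1 OR NOT y6) — NOT y11 is true.
  15. (y8 OR NOT y7 OR NOT y10) — y8 is true.
  16. (NOT y10 OR NOT y6 OR y5) — y5 is true.
  17. (NOT y7 OR NOT y11 OR y9) — NOT y11 is true.
  18. (y8 OR y7 OR NOT y11) — y8 is true.
  19. (y6 OR y10) — y6 is true.
  20. (NOT y4 OR y8 OR NOT y10) — y8 is true.
  21. (y10 OR y5 OR NOT y8) — y5 is true.
  22. (y8 OR NOT y9) — y8 is true.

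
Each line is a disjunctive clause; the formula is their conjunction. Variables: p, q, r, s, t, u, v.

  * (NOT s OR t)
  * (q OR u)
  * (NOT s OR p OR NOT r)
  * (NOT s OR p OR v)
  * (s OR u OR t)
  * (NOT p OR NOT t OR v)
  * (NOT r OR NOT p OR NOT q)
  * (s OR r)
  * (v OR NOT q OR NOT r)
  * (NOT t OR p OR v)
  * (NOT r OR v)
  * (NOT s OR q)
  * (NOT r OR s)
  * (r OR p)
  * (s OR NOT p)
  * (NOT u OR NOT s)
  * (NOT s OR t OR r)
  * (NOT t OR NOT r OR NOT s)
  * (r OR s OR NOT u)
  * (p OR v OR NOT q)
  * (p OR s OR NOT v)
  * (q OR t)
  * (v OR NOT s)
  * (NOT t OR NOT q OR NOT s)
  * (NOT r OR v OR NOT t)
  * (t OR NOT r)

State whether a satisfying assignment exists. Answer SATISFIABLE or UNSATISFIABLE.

UNSATISFIABLE

s = True:
  propagation gives t=True, q=True; an empty clause results — contradiction.
s = False:
  propagation gives r=True; an empty clause results — contradiction.
Every branch closes, so no satisfying assignment exists.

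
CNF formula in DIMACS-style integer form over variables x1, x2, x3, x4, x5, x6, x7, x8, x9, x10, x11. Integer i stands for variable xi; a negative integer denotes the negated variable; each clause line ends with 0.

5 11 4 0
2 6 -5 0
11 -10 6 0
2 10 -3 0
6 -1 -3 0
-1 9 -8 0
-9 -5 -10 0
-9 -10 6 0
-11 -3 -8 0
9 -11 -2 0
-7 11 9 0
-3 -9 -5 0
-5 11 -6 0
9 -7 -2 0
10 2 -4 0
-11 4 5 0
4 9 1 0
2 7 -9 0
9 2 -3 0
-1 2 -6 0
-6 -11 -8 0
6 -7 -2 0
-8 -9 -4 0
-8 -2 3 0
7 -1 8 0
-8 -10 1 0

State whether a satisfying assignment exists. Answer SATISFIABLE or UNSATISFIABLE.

SATISFIABLE

Try x1 = False.
Try x2 = True.
For the remaining variables, x3 = True, x4 = True, x5 = False, x6 = True, x7 = False, x8 = False, x9 = True, x10 = False, x11 = True works.
So x1 = 0  x2 = 1  x3 = 1  x4 = 1  x5 = 0  x6 = 1  x7 = 0  x8 = 0  x9 = 1  x10 = 0  x11 = 1 is a satisfying assignment.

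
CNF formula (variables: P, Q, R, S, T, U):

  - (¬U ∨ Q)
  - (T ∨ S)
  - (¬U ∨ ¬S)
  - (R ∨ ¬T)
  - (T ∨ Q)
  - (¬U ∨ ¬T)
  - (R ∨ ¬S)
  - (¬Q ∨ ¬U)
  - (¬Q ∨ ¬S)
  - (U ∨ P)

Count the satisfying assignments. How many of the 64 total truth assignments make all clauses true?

The models are:
  P=1 Q=0 R=1 S=0 T=1 U=0
  P=1 Q=0 R=1 S=1 T=1 U=0
  P=1 Q=1 R=1 S=0 T=1 U=0
That's 3 in total.

3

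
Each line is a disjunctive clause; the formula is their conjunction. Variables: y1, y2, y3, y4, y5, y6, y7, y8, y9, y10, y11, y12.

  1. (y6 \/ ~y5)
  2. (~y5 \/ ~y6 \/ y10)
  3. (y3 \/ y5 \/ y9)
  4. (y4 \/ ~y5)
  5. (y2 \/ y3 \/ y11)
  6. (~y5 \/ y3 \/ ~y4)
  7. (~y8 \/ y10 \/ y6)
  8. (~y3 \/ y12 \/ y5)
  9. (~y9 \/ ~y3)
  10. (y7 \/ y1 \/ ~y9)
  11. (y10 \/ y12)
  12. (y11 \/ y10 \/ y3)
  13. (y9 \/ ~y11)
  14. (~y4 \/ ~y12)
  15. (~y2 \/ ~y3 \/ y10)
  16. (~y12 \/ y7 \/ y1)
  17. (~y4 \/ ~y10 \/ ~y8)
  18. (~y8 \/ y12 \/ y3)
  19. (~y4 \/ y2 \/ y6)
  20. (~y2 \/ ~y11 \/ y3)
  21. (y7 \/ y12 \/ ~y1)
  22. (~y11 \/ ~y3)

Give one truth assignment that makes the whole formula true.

y1 = F, y2 = F, y3 = F, y4 = T, y5 = F, y6 = T, y7 = T, y8 = F, y9 = T, y10 = T, y11 = T, y12 = F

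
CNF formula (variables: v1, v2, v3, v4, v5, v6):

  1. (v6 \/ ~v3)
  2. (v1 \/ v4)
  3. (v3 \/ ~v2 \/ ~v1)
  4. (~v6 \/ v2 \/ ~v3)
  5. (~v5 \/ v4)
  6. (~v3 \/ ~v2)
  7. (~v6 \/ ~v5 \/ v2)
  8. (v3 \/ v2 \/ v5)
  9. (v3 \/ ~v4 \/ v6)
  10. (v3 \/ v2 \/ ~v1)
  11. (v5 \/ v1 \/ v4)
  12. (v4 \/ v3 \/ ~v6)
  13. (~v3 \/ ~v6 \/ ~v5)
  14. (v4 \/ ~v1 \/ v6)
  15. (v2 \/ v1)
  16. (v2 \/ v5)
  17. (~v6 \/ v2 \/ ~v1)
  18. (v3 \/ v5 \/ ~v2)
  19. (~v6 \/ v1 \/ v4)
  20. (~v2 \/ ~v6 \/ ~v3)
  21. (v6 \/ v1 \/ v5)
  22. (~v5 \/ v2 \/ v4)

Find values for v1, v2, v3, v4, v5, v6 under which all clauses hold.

v1 = F, v2 = T, v3 = F, v4 = T, v5 = T, v6 = T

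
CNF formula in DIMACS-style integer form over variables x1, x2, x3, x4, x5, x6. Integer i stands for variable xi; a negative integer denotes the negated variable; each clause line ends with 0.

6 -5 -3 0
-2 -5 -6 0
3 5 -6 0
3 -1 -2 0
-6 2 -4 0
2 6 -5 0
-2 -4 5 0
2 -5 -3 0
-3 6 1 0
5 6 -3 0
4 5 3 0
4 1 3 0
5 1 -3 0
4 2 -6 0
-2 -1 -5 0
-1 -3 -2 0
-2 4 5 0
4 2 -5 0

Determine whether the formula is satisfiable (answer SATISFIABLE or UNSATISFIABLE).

SATISFIABLE

Set x1 = False and propagate.
The remaining clauses are satisfied by x2 = True, x3 = False, x4 = True, x5 = True, x6 = False.
So x1=False, x2=True, x3=False, x4=True, x5=True, x6=False is a satisfying assignment.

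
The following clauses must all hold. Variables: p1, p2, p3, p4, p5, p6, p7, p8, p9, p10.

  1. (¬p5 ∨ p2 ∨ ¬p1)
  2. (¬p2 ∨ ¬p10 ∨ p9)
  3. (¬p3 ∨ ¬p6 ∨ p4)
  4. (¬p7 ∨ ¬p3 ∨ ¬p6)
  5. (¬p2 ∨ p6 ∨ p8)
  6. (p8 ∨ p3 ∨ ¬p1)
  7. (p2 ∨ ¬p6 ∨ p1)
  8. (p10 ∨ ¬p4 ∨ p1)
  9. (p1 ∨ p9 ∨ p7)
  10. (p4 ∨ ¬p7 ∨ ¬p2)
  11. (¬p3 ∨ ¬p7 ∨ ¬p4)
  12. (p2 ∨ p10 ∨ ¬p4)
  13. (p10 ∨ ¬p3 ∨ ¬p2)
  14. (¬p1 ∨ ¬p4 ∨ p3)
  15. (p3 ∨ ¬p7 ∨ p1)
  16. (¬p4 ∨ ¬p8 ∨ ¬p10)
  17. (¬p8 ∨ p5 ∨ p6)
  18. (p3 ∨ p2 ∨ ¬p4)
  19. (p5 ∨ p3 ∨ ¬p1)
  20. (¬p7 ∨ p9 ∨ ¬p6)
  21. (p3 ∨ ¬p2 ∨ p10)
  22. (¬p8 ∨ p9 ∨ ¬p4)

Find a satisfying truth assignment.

Pure literal: p9 appears only positively; assign p9 = True.
Branch on p1: take p1 = False.
Branch on p2: take p2 = True.
Set p3 = True and propagate.
  then p10 is forced to True.
For the remaining variables, p4 = True, p5 = False, p6 = True, p7 = False, p8 = False works.
Every clause has at least one true literal under this assignment.

p1 = 0  p2 = 1  p3 = 1  p4 = 1  p5 = 0  p6 = 1  p7 = 0  p8 = 0  p9 = 1  p10 = 1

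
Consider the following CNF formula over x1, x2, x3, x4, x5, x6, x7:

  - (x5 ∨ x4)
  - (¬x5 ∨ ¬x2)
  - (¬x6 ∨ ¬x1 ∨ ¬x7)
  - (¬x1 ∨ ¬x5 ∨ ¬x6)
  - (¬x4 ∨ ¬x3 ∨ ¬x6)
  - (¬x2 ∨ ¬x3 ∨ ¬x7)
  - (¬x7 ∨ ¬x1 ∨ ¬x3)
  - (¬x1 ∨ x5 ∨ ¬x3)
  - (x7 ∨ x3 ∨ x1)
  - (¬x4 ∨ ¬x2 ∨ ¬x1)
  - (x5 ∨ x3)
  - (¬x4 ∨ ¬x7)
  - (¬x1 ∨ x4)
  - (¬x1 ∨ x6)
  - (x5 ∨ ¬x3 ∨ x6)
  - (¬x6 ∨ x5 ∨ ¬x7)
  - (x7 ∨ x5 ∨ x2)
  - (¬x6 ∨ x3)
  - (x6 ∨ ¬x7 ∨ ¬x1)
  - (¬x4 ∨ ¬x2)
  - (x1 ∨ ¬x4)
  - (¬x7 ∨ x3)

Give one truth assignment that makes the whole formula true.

x1=F  x2=F  x3=T  x4=F  x5=T  x6=T  x7=F

Check each clause:
  1. (x4 ∨ x5) — x5 is true.
  2. (¬x5 ∨ ¬x2) — ¬x2 is true.
  3. (¬x6 ∨ ¬x7 ∨ ¬x1) — ¬x7 is true.
  4. (¬x1 ∨ ¬x5 ∨ ¬x6) — ¬x1 is true.
  5. (¬x6 ∨ ¬x4 ∨ ¬x3) — ¬x4 is true.
  6. (¬x3 ∨ ¬x7 ∨ ¬x2) — ¬x7 is true.
  7. (¬x7 ∨ ¬x3 ∨ ¬x1) — ¬x7 is true.
  8. (¬x3 ∨ ¬x1 ∨ x5) — x5 is true.
  9. (x1 ∨ x7 ∨ x3) — x3 is true.
  10. (¬x2 ∨ ¬x1 ∨ ¬x4) — ¬x4 is true.
  11. (x5 ∨ x3) — x3 is true.
  12. (¬x7 ∨ ¬x4) — ¬x7 is true.
  13. (x4 ∨ ¬x1) — ¬x1 is true.
  14. (¬x1 ∨ x6) — ¬x1 is true.
  15. (x6 ∨ x5 ∨ ¬x3) — x5 is true.
  16. (¬x6 ∨ x5 ∨ ¬x7) — ¬x7 is true.
  17. (x7 ∨ x2 ∨ x5) — x5 is true.
  18. (x3 ∨ ¬x6) — x3 is true.
  19. (x6 ∨ ¬x1 ∨ ¬x7) — ¬x7 is true.
  20. (¬x2 ∨ ¬x4) — ¬x4 is true.
  21. (x1 ∨ ¬x4) — ¬x4 is true.
  22. (x3 ∨ ¬x7) — ¬x7 is true.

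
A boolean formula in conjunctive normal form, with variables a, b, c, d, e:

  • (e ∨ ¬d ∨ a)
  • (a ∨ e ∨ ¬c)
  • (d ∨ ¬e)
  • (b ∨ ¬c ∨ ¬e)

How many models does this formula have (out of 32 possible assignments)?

16

Case analysis on e and a:
  e=1, a=1: remaining (b,c,d) ∈ {(0,0,1); (1,0,1); (1,1,1)} — 3.
  e=1, a=0: remaining (b,c,d) ∈ {(0,0,1); (1,0,1); (1,1,1)} — 3.
  e=0, a=1: b, c, d free → 2^3 = 8.
  e=0, a=0: remaining (b,c,d) ∈ {(0,0,0); (1,0,0)} — 2.
Total: 3 + 3 + 8 + 2 = 16.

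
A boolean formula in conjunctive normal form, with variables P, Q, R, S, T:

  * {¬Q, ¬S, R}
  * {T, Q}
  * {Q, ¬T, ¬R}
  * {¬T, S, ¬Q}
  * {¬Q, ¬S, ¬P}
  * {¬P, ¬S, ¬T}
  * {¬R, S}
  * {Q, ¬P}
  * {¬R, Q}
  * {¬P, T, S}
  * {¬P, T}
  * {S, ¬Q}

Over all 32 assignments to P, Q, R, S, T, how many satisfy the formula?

The models are:
  P=F Q=F R=F S=F T=T
  P=F Q=F R=F S=T T=T
  P=F Q=T R=T S=T T=F
  P=F Q=T R=T S=T T=T
Count: 4.

4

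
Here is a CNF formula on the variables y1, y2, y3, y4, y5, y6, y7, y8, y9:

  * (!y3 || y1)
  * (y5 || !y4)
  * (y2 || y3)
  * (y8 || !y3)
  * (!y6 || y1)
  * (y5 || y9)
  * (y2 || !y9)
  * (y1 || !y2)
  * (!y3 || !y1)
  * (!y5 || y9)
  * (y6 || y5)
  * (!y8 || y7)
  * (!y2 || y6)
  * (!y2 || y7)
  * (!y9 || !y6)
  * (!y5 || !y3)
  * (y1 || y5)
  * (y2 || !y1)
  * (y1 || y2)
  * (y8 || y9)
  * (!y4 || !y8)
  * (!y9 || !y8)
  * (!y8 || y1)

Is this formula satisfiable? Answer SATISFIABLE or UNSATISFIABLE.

y1 = True:
  propagation gives y3=False, y2=True, y6=True, y7=True; an empty clause results — contradiction.
y1 = False:
  propagation gives y3=False, y2=True; an empty clause results — contradiction.
Every branch closes, so no satisfying assignment exists.

UNSATISFIABLE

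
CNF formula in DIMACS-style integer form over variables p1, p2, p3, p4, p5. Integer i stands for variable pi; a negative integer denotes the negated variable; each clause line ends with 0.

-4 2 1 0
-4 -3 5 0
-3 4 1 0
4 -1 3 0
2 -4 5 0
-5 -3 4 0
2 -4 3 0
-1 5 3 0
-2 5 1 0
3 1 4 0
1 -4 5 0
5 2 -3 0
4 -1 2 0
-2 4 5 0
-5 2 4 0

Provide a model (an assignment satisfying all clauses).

p1=T, p2=F, p3=T, p4=T, p5=T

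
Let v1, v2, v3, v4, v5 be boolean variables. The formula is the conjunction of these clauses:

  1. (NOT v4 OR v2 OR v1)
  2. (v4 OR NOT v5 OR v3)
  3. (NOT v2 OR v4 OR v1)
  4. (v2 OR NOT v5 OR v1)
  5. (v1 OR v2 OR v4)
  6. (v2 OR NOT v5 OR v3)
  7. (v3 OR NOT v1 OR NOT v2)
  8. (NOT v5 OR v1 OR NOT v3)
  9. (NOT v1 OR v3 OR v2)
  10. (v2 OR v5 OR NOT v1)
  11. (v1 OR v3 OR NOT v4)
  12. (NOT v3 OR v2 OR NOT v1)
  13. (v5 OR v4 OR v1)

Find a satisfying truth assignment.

v1 = True  v2 = True  v3 = True  v4 = False  v5 = False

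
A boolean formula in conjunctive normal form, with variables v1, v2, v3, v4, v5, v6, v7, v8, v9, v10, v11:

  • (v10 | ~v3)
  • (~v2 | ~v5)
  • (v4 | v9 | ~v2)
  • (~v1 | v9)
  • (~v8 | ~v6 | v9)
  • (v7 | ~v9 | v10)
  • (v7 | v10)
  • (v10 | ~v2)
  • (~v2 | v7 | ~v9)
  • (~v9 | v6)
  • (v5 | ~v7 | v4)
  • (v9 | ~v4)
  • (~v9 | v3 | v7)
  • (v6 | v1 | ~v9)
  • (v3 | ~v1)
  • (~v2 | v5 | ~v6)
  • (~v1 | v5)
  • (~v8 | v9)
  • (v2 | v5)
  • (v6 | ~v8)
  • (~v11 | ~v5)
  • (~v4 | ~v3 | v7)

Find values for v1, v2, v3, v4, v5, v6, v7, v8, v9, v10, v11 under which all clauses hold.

v1=False, v2=False, v3=False, v4=False, v5=True, v6=False, v7=True, v8=False, v9=False, v10=False, v11=False

Check each clause:
  1. (~v3 | v10) — ~v3 is true.
  2. (~v5 | ~v2) — ~v2 is true.
  3. (~v2 | v4 | v9) — ~v2 is true.
  4. (v9 | ~v1) — ~v1 is true.
  5. (v9 | ~v6 | ~v8) — ~v8 is true.
  6. (v10 | v7 | ~v9) — ~v9 is true.
  7. (v10 | v7) — v7 is true.
  8. (v10 | ~v2) — ~v2 is true.
  9. (~v9 | v7 | ~v2) — v7 is true.
  10. (~v9 | v6) — ~v9 is true.
  11. (v5 | ~v7 | v4) — v5 is true.
  12. (~v4 | v9) — ~v4 is true.
  13. (v7 | ~v9 | v3) — ~v9 is true.
  14. (v1 | ~v9 | v6) — ~v9 is true.
  15. (v3 | ~v1) — ~v1 is true.
  16. (~v6 | ~v2 | v5) — ~v6 is true.
  17. (~v1 | v5) — v5 is true.
  18. (v9 | ~v8) — ~v8 is true.
  19. (v5 | v2) — v5 is true.
  20. (~v8 | v6) — ~v8 is true.
  21. (~v5 | ~v11) — ~v11 is true.
  22. (v7 | ~v4 | ~v3) — ~v4 is true.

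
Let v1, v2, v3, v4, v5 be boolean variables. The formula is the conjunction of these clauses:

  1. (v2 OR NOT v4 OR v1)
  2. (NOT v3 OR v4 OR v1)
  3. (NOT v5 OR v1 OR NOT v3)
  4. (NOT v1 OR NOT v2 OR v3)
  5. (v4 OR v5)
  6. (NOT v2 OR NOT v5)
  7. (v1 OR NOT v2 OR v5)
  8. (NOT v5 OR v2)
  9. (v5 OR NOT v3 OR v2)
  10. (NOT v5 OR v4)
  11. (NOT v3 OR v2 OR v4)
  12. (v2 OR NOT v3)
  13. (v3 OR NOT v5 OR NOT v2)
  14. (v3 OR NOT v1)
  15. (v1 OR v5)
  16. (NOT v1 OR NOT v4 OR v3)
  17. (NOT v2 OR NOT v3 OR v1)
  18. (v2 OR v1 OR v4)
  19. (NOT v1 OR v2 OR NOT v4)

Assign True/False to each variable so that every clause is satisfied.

v1=1  v2=1  v3=1  v4=1  v5=0

Try v1 = True.
  then v3 is forced to True.
  then v2 is forced to True.
  then v5 is forced to False.
  then v4 is forced to True.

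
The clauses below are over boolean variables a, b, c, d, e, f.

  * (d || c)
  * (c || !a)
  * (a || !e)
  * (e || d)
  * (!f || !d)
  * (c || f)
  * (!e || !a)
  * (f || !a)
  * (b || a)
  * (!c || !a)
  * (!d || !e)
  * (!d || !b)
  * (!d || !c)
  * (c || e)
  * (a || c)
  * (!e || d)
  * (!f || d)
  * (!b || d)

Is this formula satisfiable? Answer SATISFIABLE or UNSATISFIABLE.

UNSATISFIABLE

d = True:
  propagation gives f=False, c=True; an empty clause results — contradiction.
d = False:
  propagation gives c=True, e=True; an empty clause results — contradiction.
Every branch closes, so no satisfying assignment exists.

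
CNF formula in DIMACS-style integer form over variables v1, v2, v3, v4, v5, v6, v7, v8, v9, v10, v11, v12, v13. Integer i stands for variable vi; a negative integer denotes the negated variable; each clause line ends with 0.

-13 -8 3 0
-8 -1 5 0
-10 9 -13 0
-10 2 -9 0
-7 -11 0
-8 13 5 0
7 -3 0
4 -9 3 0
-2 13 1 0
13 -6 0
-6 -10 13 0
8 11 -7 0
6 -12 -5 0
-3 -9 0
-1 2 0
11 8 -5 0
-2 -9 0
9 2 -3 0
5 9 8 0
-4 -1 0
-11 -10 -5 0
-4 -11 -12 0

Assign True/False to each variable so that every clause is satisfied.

v1=1, v2=1, v3=1, v4=0, v5=1, v6=0, v7=1, v8=1, v9=0, v10=0, v11=0, v12=0, v13=1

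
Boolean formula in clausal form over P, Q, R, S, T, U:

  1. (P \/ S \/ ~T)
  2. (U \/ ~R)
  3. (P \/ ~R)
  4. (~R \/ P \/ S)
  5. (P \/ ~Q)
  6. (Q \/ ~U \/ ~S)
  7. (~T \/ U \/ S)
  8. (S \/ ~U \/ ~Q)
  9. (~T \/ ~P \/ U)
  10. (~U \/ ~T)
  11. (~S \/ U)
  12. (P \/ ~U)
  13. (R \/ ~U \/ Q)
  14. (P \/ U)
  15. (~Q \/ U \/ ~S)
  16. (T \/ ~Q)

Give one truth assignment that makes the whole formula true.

P = T, Q = F, R = F, S = F, T = F, U = F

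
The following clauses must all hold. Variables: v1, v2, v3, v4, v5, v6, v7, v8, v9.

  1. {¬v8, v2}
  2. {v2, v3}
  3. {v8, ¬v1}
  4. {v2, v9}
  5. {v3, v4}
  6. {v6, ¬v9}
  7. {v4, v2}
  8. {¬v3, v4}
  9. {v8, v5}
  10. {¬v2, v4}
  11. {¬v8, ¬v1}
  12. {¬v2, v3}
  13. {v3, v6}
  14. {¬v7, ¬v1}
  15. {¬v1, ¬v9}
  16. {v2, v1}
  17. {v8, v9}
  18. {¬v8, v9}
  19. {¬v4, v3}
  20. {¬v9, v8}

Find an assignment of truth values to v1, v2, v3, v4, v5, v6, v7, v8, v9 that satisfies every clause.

v1=False, v2=True, v3=True, v4=True, v5=True, v6=True, v7=True, v8=True, v9=True

v5 occurs only positively in the remaining clauses — set v5 = True.
v6 occurs only positively in the remaining clauses — set v6 = True.
Set v1 = False and propagate.
  then v2 is forced to True.
  then v4 is forced to True.
  then v3 is forced to True.
Branch on v8: take v8 = True.
  then v9 is forced to True.
v7 is now unconstrained; take v7 = True.
Check each clause:
  1. {¬v8, v2} — v2 is true.
  2. {v3, v2} — v2 is true.
  3. {¬v1, v8} — v8 is true.
  4. {v2, v9} — v9 is true.
  5. {v3, v4} — v3 is true.
  6. {v6, ¬v9} — v6 is true.
  7. {v2, v4} — v2 is true.
  8. {¬v3, v4} — v4 is true.
  9. {v8, v5} — v8 is true.
  10. {v4, ¬v2} — v4 is true.
  11. {¬v8, ¬v1} — ¬v1 is true.
  12. {v3, ¬v2} — v3 is true.
  13. {v6, v3} — v3 is true.
  14. {¬v7, ¬v1} — ¬v1 is true.
  15. {¬v9, ¬v1} — ¬v1 is true.
  16. {v2, v1} — v2 is true.
  17. {v9, v8} — v8 is true.
  18. {v9, ¬v8} — v9 is true.
  19. {v3, ¬v4} — v3 is true.
  20. {v8, ¬v9} — v8 is true.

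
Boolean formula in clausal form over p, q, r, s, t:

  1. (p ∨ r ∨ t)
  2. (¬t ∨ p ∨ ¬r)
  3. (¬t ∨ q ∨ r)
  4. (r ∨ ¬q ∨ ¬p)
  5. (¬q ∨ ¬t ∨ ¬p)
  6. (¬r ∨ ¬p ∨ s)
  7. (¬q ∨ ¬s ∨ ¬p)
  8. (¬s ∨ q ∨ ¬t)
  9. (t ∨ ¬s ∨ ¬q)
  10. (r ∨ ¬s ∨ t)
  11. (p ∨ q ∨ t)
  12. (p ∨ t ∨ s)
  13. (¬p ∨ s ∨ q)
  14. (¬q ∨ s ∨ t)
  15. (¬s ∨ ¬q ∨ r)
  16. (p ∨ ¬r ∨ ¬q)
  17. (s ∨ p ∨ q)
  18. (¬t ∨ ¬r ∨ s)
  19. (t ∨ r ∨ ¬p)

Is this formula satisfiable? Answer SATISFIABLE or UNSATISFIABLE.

SATISFIABLE

Branch on p: take p = False.
The remaining clauses are satisfied by q = True, r = False, s = False, t = True.
Every clause has at least one true literal under this assignment.
So p = 0, q = 1, r = 0, s = 0, t = 1 is a satisfying assignment.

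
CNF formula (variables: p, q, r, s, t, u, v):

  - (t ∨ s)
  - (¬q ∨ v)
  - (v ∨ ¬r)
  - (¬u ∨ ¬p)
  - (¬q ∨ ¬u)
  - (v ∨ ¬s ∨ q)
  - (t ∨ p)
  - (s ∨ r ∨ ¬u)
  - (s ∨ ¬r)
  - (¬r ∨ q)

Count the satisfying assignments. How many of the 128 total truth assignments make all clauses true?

Case analysis on q and r:
  q=1, r=1: remaining (p,s,t,u,v) ∈ {(0,1,1,0,1); (1,1,0,0,1); (1,1,1,0,1)} — 3.
  q=1, r=0: 5 of the 32 assignments to (p,s,t,u,v) work.
  q=0, r=1: a clause becomes empty — 0.
  q=0, r=0: 8 of the 32 assignments to (p,s,t,u,v) work.
Total: 3 + 5 + 0 + 8 = 16.

16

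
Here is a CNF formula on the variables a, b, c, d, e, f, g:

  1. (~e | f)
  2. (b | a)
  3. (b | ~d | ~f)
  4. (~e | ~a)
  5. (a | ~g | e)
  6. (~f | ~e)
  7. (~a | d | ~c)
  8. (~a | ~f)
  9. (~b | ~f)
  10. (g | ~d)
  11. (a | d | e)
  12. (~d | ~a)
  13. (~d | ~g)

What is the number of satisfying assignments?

Satisfying assignments:
  a=1 b=0 c=0 d=0 e=0 f=0 g=0
  a=1 b=0 c=0 d=0 e=0 f=0 g=1
  a=1 b=1 c=0 d=0 e=0 f=0 g=0
  a=1 b=1 c=0 d=0 e=0 f=0 g=1
Count: 4.

4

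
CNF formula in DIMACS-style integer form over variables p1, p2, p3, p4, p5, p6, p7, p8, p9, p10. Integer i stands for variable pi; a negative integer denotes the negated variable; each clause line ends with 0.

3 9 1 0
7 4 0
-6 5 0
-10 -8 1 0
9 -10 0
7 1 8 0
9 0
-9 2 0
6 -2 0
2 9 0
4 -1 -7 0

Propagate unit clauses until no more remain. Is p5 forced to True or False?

True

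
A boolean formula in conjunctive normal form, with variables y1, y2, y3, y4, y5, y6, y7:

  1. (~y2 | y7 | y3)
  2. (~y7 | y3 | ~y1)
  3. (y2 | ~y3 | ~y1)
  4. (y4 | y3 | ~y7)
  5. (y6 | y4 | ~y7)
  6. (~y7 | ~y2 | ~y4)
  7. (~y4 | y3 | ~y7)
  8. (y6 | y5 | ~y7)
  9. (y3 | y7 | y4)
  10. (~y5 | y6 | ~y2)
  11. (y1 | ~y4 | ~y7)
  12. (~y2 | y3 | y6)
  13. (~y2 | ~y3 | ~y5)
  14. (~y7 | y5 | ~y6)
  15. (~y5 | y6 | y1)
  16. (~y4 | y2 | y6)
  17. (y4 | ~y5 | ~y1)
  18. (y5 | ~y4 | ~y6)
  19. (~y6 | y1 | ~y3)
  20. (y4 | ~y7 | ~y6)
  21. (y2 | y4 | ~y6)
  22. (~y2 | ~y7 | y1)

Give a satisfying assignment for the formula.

y1 = T, y2 = F, y3 = F, y4 = T, y5 = T, y6 = T, y7 = F

Branch on y1: take y1 = True.
Branch on y2: take y2 = False.
  then y3 is forced to False.
  then y7 is forced to False.
  then y4 is forced to True.
  then y6 is forced to True.
  then y5 is forced to True.
Every clause has at least one true literal under this assignment.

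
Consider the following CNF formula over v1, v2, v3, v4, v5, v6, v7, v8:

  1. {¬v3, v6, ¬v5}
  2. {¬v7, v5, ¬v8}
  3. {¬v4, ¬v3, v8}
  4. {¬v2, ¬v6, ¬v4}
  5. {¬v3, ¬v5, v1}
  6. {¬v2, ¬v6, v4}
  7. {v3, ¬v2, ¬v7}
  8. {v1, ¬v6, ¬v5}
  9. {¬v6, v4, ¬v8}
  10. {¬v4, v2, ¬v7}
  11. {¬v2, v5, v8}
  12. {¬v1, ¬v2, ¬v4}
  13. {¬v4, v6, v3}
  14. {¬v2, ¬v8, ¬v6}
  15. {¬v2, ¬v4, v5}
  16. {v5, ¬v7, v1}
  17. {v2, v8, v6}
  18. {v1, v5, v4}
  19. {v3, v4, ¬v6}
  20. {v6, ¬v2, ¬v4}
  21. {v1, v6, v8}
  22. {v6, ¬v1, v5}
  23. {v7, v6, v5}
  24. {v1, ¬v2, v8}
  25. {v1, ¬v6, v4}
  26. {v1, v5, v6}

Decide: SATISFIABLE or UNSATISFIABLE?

Set v1 = False and propagate.
Branch on v2: take v2 = True.
  then v8 is forced to True.
  then v6 is forced to False.
  then v4 is forced to False.
  then v5 is forced to True.
  then v3 is forced to False.
  then v7 is forced to False.
Every clause has at least one true literal under this assignment.
So v1=False, v2=True, v3=False, v4=False, v5=True, v6=False, v7=False, v8=True is a satisfying assignment.

SATISFIABLE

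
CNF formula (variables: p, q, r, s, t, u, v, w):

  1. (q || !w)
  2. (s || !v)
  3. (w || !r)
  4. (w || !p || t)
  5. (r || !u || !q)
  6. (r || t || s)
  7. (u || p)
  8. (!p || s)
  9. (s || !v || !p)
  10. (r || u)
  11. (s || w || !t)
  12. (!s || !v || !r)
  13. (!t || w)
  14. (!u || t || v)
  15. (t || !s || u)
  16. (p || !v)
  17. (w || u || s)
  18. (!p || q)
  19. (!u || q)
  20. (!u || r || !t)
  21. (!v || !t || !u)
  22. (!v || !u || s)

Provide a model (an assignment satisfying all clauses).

p=F, q=T, r=T, s=T, t=T, u=T, v=F, w=T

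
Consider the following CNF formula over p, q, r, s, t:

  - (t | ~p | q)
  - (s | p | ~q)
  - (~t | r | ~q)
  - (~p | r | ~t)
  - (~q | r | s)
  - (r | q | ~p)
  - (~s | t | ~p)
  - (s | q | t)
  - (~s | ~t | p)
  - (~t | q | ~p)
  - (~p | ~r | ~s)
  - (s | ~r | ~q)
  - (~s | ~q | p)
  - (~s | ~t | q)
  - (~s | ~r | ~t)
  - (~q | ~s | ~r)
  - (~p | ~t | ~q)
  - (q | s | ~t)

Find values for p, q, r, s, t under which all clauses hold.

p = F, q = F, r = T, s = T, t = F

Branch on p: take p = False.
Branch on q: take q = False.
Try r = True.
For the remaining variables, s = True, t = False works.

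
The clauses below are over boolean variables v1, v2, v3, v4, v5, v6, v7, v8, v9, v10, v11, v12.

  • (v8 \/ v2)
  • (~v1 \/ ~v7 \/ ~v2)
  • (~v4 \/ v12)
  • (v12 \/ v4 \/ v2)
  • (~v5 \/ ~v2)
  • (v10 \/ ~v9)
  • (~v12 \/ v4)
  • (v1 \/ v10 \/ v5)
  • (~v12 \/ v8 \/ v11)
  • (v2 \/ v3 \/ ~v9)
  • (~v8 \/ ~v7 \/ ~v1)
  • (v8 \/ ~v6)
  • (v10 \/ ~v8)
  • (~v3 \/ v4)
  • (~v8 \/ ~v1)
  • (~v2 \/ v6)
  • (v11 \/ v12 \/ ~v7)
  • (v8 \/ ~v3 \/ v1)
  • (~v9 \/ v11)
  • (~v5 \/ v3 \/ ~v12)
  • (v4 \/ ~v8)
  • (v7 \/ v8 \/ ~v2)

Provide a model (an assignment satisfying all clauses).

v9 occurs only negated in the remaining clauses — set v9 = False.
v10 occurs only positively in the remaining clauses — set v10 = True.
Branch on v1: take v1 = False.
Branch on v2: take v2 = True.
  then v5 is forced to False.
  then v6 is forced to True.
  then v8 is forced to True.
  then v4 is forced to True.
  then v12 is forced to True.
v3, v7, v11 are now unconstrained; take v3 = True, v7 = False, v11 = False.

v1 = False  v2 = True  v3 = True  v4 = True  v5 = False  v6 = True  v7 = False  v8 = True  v9 = False  v10 = True  v11 = False  v12 = True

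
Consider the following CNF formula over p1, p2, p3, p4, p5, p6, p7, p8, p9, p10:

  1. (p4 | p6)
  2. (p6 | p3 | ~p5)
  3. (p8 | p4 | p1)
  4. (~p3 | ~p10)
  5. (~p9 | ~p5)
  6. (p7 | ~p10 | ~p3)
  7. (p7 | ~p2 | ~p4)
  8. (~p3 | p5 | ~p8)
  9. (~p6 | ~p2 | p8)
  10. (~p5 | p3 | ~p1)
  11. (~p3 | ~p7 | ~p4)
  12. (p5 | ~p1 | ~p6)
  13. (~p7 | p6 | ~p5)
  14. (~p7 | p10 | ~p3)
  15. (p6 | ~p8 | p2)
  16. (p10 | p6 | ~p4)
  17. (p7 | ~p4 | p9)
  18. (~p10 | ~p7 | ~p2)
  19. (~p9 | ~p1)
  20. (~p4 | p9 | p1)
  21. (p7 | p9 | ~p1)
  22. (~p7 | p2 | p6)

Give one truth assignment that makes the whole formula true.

p1=False, p2=False, p3=False, p4=False, p5=False, p6=True, p7=False, p8=True, p9=False, p10=False

Check each clause:
  1. (p4 | p6) — p6 is true.
  2. (p6 | ~p5 | p3) — p6 is true.
  3. (p4 | p8 | p1) — p8 is true.
  4. (~p10 | ~p3) — ~p3 is true.
  5. (~p5 | ~p9) — ~p5 is true.
  6. (p7 | ~p3 | ~p10) — ~p3 is true.
  7. (~p2 | p7 | ~p4) — ~p4 is true.
  8. (~p3 | p5 | ~p8) — ~p3 is true.
  9. (~p6 | p8 | ~p2) — p8 is true.
  10. (~p5 | p3 | ~p1) — ~p1 is true.
  11. (~p3 | ~p4 | ~p7) — ~p7 is true.
  12. (p5 | ~p1 | ~p6) — ~p1 is true.
  13. (~p7 | p6 | ~p5) — ~p7 is true.
  14. (~p7 | p10 | ~p3) — ~p7 is true.
  15. (~p8 | p6 | p2) — p6 is true.
  16. (p6 | ~p4 | p10) — ~p4 is true.
  17. (p7 | ~p4 | p9) — ~p4 is true.
  18. (~p2 | ~p10 | ~p7) — ~p7 is true.
  19. (~p1 | ~p9) — ~p1 is true.
  20. (~p4 | p1 | p9) — ~p4 is true.
  21. (~p1 | p7 | p9) — ~p1 is true.
  22. (p2 | p6 | ~p7) — ~p7 is true.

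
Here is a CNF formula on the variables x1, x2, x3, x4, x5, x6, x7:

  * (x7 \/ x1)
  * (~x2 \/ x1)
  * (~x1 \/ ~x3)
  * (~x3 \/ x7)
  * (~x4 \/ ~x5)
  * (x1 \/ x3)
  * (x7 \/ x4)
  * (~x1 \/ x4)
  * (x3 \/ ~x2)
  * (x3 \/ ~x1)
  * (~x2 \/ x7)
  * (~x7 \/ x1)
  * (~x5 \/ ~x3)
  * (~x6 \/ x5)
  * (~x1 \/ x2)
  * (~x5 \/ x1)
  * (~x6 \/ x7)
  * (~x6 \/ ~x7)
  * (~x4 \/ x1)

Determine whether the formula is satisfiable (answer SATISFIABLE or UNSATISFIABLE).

x1 = True:
  propagation gives x3=False; an empty clause results — contradiction.
x1 = False:
  propagation gives x7=True; an empty clause results — contradiction.
Every branch closes, so no satisfying assignment exists.

UNSATISFIABLE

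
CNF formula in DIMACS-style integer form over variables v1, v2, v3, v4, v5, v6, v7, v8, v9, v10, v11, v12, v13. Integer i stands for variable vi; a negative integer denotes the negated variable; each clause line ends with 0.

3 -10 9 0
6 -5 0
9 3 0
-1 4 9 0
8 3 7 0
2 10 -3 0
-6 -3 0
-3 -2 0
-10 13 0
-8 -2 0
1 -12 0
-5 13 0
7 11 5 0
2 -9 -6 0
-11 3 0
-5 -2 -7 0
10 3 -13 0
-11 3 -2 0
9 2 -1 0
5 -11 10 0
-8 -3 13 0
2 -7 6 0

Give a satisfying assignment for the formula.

v1=True, v2=True, v3=False, v4=False, v5=False, v6=False, v7=True, v8=False, v9=True, v10=False, v11=False, v12=True, v13=False

Branch on v1: take v1 = True.
Branch on v2: take v2 = True.
  then v3 is forced to False.
  then v9 is forced to True.
  then v8 is forced to False.
  then v7 is forced to True.
  then v11 is forced to False.
  then v5 is forced to False.
The remaining clauses are satisfied by v4 = False, v6 = False, v10 = False, v12 = True, v13 = False.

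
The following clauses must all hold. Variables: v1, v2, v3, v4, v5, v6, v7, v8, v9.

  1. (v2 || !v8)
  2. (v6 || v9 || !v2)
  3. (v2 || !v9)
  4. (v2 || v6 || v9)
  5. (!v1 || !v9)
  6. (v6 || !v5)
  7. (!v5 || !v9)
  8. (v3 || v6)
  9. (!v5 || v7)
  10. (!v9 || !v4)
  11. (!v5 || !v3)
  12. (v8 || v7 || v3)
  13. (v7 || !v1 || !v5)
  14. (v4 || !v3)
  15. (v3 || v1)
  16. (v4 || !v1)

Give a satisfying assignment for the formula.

v1=F, v2=F, v3=T, v4=T, v5=F, v6=T, v7=F, v8=F, v9=F

v5 occurs only negated in the remaining clauses — set v5 = False.
v6 occurs only positively in the remaining clauses — set v6 = True.
Try v1 = False.
  then v3 is forced to True.
  then v4 is forced to True.
  then v9 is forced to False.
Set v2 = False and propagate.
  then v8 is forced to False.
v7 is now unconstrained; take v7 = False.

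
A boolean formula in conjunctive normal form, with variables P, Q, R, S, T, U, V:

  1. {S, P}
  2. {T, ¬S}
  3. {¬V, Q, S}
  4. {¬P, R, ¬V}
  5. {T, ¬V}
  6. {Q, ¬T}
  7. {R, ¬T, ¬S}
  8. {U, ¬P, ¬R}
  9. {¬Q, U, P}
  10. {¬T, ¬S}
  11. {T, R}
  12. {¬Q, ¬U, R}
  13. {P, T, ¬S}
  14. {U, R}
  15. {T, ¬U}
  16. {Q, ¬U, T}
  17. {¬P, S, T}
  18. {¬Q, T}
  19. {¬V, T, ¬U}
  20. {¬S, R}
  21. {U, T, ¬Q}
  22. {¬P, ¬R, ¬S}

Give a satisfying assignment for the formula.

P=T, Q=T, R=T, S=F, T=T, U=T, V=F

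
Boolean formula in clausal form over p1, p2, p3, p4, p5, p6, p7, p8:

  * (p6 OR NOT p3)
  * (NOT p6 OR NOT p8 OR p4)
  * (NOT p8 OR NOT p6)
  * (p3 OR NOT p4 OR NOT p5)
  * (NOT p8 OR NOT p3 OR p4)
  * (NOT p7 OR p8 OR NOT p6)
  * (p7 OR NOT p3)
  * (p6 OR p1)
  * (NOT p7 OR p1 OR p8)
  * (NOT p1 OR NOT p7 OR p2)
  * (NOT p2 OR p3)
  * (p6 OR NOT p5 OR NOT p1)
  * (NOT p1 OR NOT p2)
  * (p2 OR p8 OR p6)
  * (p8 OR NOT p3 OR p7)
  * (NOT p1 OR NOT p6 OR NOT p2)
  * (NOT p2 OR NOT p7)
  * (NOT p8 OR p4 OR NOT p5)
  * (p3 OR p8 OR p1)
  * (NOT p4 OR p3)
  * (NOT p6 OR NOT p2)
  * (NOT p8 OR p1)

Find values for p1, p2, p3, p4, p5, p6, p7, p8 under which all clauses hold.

Branch on p1: take p1 = True.
  then p2 is forced to False.
  then p7 is forced to False.
  then p3 is forced to False.
  then p4 is forced to False.
Set p5 = True and propagate.
  then p6 is forced to True.
  then p8 is forced to False.
Check each clause:
  1. (NOT p3 OR p6) — NOT p3 is true.
  2. (NOT p6 OR NOT p8 OR p4) — NOT p8 is true.
  3. (NOT p6 OR NOT p8) — NOT p8 is true.
  4. (NOT p5 OR p3 OR NOT p4) — NOT p4 is true.
  5. (p4 OR NOT p8 OR NOT p3) — NOT p8 is true.
  6. (NOT p6 OR NOT p7 OR p8) — NOT p7 is true.
  7. (NOT p3 OR p7) — NOT p3 is true.
  8. (p1 OR p6) — p1 is true.
  9. (p8 OR p1 OR NOT p7) — p1 is true.
  10. (NOT p1 OR p2 OR NOT p7) — NOT p7 is true.
  11. (NOT p2 OR p3) — NOT p2 is true.
  12. (NOT p5 OR NOT p1 OR p6) — p6 is true.
  13. (NOT p2 OR NOT p1) — NOT p2 is true.
  14. (p6 OR p8 OR p2) — p6 is true.
  15. (p7 OR p8 OR NOT p3) — NOT p3 is true.
  16. (NOT p1 OR NOT p6 OR NOT p2) — NOT p2 is true.
  17. (NOT p2 OR NOT p7) — NOT p7 is true.
  18. (NOT p5 OR NOT p8 OR p4) — NOT p8 is true.
  19. (p8 OR p3 OR p1) — p1 is true.
  20. (NOT p4 OR p3) — NOT p4 is true.
  21. (NOT p2 OR NOT p6) — NOT p2 is true.
  22. (NOT p8 OR p1) — NOT p8 is true.

p1=True  p2=False  p3=False  p4=False  p5=True  p6=True  p7=False  p8=False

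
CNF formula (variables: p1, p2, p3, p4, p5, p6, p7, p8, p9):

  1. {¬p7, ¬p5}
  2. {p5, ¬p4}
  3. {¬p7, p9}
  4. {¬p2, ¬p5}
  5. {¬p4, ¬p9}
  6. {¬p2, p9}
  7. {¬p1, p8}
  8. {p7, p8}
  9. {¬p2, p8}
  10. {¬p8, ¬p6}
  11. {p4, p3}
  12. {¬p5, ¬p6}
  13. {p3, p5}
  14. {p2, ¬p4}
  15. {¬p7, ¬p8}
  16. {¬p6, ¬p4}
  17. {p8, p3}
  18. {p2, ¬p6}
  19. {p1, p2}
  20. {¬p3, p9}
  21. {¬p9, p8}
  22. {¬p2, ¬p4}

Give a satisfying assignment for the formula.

p1=F, p2=T, p3=T, p4=F, p5=F, p6=F, p7=F, p8=T, p9=T

Check each clause:
  1. {¬p5, ¬p7} — ¬p7 is true.
  2. {p5, ¬p4} — ¬p4 is true.
  3. {¬p7, p9} — ¬p7 is true.
  4. {¬p5, ¬p2} — ¬p5 is true.
  5. {¬p4, ¬p9} — ¬p4 is true.
  6. {p9, ¬p2} — p9 is true.
  7. {¬p1, p8} — p8 is true.
  8. {p7, p8} — p8 is true.
  9. {p8, ¬p2} — p8 is true.
  10. {¬p6, ¬p8} — ¬p6 is true.
  11. {p3, p4} — p3 is true.
  12. {¬p5, ¬p6} — ¬p6 is true.
  13. {p5, p3} — p3 is true.
  14. {p2, ¬p4} — p2 is true.
  15. {¬p8, ¬p7} — ¬p7 is true.
  16. {¬p4, ¬p6} — ¬p6 is true.
  17. {p3, p8} — p8 is true.
  18. {p2, ¬p6} — p2 is true.
  19. {p2, p1} — p2 is true.
  20. {p9, ¬p3} — p9 is true.
  21. {p8, ¬p9} — p8 is true.
  22. {¬p4, ¬p2} — ¬p4 is true.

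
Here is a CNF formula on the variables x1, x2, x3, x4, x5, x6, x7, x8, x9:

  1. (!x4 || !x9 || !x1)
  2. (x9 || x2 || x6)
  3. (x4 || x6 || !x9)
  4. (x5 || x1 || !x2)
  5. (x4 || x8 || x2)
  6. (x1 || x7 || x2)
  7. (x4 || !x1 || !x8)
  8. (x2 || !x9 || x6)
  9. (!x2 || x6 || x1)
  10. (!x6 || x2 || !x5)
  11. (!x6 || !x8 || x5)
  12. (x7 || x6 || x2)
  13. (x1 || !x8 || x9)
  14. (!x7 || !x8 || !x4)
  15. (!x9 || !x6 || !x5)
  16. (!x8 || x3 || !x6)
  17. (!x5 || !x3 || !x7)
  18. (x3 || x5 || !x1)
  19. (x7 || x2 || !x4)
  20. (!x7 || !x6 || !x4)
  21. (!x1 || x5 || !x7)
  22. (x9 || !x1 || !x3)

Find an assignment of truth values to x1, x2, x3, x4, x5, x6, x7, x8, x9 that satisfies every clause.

x1 = F, x2 = T, x3 = F, x4 = F, x5 = T, x6 = T, x7 = F, x8 = F, x9 = F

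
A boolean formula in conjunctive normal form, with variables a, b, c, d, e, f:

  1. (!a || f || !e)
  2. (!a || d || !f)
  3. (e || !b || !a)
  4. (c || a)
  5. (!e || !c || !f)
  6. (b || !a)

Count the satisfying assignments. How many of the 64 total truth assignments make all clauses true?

13

Case analysis on a and e:
  a=T, e=T: remaining (b,c,d,f) ∈ {(T,F,T,T)} — 1.
  a=T, e=F: a clause becomes empty — 0.
  a=F, e=T: remaining (b,c,d,f) ∈ {(F,T,F,F); (F,T,T,F); (T,T,F,F); (T,T,T,F)} — 4.
  a=F, e=F: forces c=T; b, d, f free → 2^3 = 8.
Total: 1 + 0 + 4 + 8 = 13.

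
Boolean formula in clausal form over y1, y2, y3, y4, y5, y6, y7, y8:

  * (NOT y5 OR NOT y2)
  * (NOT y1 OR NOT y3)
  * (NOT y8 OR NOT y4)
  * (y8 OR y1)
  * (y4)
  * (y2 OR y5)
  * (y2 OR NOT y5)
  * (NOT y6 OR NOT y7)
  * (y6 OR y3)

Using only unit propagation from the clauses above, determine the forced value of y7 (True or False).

False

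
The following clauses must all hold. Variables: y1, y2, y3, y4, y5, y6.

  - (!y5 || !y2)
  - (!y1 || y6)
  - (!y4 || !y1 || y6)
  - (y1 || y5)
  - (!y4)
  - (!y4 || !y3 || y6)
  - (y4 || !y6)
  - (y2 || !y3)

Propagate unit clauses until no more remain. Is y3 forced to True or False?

False

(!y4) is a unit clause: y4 = False.
(y4 || !y6): since y4 = False, the clause reduces to (!y6). y6 = False.
(y6 || !y1) with y6 = False leaves only !y1, so y1 = False.
(y5 || y1) with y1 = False leaves only y5, so y5 = True.
In (!y2 || !y5), !y5 is now false; !y2 must hold, so y2 = False.
In (!y3 || y2), y2 is now false; !y3 must hold, so y3 = False.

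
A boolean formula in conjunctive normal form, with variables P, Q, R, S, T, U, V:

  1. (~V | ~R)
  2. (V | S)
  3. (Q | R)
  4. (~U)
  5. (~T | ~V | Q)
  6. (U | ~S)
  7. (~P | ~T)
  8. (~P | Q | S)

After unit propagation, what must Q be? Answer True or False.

True

Unit clause (~U) sets U = False.
From (~S | U) and U = False: S = False.
From (S | V) and S = False: V = True.
From (~V | ~R) and V = True: R = False.
In (R | Q), R is now false; Q must hold, so Q = True.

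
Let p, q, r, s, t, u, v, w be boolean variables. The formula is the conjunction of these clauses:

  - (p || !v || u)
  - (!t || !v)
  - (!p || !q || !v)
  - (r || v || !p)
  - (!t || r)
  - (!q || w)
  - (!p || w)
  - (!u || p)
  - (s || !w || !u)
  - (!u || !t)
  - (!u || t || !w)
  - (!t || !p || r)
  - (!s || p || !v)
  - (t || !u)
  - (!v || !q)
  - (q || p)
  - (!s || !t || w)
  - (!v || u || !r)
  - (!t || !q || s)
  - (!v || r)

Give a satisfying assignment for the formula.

p = 0, q = 1, r = 1, s = 1, t = 1, u = 0, v = 0, w = 1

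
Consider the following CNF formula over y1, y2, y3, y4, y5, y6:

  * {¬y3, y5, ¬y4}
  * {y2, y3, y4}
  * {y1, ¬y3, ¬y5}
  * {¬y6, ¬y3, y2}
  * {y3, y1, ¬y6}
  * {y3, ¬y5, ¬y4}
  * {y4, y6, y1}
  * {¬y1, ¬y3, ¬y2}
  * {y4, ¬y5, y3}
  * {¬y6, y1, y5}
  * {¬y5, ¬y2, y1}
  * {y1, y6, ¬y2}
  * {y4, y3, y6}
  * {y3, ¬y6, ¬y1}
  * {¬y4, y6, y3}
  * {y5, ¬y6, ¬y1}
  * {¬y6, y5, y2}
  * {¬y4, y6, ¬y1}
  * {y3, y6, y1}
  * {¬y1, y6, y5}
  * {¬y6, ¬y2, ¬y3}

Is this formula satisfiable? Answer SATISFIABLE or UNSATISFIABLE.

SATISFIABLE

Set y1 = True and propagate.
Try y2 = False.
Set y3 = True and propagate.
  then y6 is forced to False.
  then y4 is forced to False.
  then y5 is forced to True.
So y1 = T  y2 = F  y3 = T  y4 = F  y5 = T  y6 = F is a satisfying assignment.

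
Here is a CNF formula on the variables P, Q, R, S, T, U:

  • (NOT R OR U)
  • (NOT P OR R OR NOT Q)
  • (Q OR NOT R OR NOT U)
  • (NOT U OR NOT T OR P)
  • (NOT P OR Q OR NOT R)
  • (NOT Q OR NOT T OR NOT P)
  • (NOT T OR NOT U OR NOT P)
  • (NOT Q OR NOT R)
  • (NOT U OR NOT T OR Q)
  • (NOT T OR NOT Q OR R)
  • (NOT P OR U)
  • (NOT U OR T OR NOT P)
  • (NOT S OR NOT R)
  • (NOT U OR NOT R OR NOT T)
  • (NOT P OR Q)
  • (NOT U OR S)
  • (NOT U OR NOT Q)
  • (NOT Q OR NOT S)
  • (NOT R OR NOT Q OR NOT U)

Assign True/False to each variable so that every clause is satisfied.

P=False, Q=False, R=False, S=True, T=False, U=False

Branch on P: take P = False.
Try Q = False.
The remaining clauses are satisfied by R = False, S = True, T = False, U = False.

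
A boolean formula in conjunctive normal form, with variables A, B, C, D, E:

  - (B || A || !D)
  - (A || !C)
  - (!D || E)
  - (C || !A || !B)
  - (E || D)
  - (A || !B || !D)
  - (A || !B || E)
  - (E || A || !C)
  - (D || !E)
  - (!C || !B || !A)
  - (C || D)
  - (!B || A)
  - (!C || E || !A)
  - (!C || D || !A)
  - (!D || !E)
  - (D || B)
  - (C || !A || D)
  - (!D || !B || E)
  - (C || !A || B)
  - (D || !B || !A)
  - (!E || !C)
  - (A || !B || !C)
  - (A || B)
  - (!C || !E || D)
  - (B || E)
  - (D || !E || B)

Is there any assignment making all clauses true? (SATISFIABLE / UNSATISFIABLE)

UNSATISFIABLE

A = True:
  D = True:
    propagation gives E=True; an empty clause results — contradiction.
  D = False:
    propagation gives E=True; an empty clause results — contradiction.
A = False:
  propagation gives C=False, D=True, B=True; an empty clause results — contradiction.
Every branch closes, so no satisfying assignment exists.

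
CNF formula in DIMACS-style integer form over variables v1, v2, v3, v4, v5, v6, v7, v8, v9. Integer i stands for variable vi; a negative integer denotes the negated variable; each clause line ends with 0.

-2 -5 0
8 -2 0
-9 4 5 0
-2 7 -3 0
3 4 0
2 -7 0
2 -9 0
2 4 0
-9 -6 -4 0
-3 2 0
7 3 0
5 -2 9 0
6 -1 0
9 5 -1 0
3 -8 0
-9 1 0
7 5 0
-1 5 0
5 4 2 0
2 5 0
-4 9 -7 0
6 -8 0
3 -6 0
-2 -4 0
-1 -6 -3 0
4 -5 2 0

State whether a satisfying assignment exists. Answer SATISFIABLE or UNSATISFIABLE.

v2 = True:
  propagation gives v5=False, v8=True, v9=True, v4=True; an empty clause results — contradiction.
v2 = False:
  propagation gives v7=False, v9=False, v4=True, v3=False; an empty clause results — contradiction.
Every branch closes, so no satisfying assignment exists.

UNSATISFIABLE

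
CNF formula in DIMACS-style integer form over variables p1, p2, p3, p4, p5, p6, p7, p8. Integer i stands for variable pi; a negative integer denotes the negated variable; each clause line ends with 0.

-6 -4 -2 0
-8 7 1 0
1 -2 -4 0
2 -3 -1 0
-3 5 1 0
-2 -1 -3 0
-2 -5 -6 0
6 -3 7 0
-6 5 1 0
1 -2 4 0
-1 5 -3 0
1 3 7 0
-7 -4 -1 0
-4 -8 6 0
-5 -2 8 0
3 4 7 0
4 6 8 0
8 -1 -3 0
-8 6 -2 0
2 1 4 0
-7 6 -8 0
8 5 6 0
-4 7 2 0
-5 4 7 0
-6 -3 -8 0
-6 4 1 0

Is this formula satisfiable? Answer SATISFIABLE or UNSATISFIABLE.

Branch on p1: take p1 = True.
Try p2 = True.
  then p3 is forced to False.
The remaining clauses are satisfied by p4 = False, p5 = False, p6 = True, p7 = True, p8 = True.
So p1=True, p2=True, p3=False, p4=False, p5=False, p6=True, p7=True, p8=True is a satisfying assignment.

SATISFIABLE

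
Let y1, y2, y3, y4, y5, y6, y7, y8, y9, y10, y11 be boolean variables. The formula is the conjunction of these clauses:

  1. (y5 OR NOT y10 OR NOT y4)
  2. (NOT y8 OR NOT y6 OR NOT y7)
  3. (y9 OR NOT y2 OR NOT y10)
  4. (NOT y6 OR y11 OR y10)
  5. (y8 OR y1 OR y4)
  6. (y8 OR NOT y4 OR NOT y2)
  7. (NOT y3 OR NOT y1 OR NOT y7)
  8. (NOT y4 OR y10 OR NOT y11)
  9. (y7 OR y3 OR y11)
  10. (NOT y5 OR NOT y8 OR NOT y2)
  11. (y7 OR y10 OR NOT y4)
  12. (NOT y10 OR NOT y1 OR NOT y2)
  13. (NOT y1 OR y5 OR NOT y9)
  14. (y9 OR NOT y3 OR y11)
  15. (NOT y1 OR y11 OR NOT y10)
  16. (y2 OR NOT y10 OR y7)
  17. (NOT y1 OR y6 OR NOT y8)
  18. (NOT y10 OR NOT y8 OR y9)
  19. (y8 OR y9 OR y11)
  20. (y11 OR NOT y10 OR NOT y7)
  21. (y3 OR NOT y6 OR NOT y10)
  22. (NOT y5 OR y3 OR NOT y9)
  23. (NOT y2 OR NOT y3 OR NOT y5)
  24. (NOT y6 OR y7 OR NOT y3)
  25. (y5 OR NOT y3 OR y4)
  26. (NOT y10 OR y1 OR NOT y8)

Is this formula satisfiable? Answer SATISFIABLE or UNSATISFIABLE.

SATISFIABLE

Branch on y1: take y1 = False.
Try y2 = False.
The remaining clauses are satisfied by y3 = False, y4 = False, y5 = True, y6 = False, y7 = True, y8 = True, y9 = False, y10 = False, y11 = False.
So y1=False, y2=False, y3=False, y4=False, y5=True, y6=False, y7=True, y8=True, y9=False, y10=False, y11=False is a satisfying assignment.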